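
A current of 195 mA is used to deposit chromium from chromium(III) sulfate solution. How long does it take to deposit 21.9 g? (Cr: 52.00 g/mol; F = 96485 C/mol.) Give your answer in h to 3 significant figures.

n(Cr) = 21.9 / 52.00 = 0.4212 mol
Cr³⁺ + 3e⁻ → Cr, so n(e⁻) = 3 × 0.4212 = 1.264 mol
Q = 1.264 × 96485 = 1.220×10^5 C
t = Q / I = 1.220×10^5 / 0.195 = 6.256×10^5 s = 174 h

174 h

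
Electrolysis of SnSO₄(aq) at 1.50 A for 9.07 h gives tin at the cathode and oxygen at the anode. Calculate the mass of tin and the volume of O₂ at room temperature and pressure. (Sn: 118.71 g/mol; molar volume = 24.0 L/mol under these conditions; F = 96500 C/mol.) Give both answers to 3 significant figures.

30.1 g Sn; 3.05 L O₂

Q = 1.50 × 32652 = 48980 C; n(e⁻) = 48980 / 96500 = 0.5076 mol
Cathode: Sn²⁺ + 2e⁻ → Sn → n(Sn) = 0.5076/2 = 0.2538 mol → 30.1 g
Anode: 2H₂O → O₂ + 4H⁺ + 4e⁻ → n(O₂) = 0.5076/4 = 0.1269 mol → 3.05 L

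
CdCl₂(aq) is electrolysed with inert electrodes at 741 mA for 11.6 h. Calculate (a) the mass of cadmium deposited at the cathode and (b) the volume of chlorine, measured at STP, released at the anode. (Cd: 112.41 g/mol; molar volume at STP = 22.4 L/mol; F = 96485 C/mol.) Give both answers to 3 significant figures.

18.0 g Cd; 3.59 L Cl₂

Q = 0.741 × 41760 = 30940 C; n(e⁻) = 30940 / 96485 = 0.3207 mol
Cathode: Cd²⁺ + 2e⁻ → Cd → n(Cd) = 0.3207/2 = 0.1604 mol → 18.0 g
Anode: 2Cl⁻ → Cl₂ + 2e⁻ → n(Cl₂) = 0.3207/2 = 0.1604 mol → 3.59 L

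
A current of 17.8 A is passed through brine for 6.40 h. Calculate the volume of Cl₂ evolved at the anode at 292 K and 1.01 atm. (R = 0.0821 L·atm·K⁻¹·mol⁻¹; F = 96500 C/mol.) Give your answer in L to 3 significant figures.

50.4 L

Q = It = 17.8 × 23040 = 4.101×10^5 C
Moles of electrons = 4.101×10^5 / 96500 = 4.250 mol
2Cl⁻ → Cl₂ + 2e⁻, so n(Cl₂) = 4.250 / 2 = 2.125 mol
V = nRT/P = 2.125 × 0.0821 × 292 / 1.01 = 50.44 L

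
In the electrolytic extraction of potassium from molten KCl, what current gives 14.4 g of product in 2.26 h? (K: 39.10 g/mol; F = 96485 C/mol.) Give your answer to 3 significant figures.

n(K) = 14.4 / 39.10 = 0.3683 mol
K⁺ + e⁻ → K, so n(e⁻) = 0.3683 mol
Q = 0.3683 × 96485 = 35540 C
I = Q / t = 35540 / 8136 s = 4.37 A

4.37 A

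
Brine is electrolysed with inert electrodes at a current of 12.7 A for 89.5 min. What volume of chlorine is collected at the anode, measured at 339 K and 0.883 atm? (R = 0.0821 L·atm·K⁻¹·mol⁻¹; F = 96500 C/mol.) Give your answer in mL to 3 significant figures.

Charge passed = 12.7 × 5370 = 68200 C
Moles of electrons = 68200 / 96500 = 0.7067 mol
2Cl⁻ → Cl₂ + 2e⁻, so n(Cl₂) = 0.7067 / 2 = 0.3534 mol
V = nRT/P = 0.3534 × 0.0821 × 339 / 0.883 = 11.14 L
= 11100 mL

11100 mL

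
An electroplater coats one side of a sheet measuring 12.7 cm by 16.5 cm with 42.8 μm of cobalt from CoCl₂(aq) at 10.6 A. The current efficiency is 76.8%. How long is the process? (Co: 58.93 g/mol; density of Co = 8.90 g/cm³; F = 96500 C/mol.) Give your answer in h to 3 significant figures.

0.892 h

Plated area = 12.7 × 16.5 = 209.6 cm²
Volume = 209.6 × 42.8×10⁻⁴ cm = 0.8971 cm³
m(Co) = 0.8971 × 8.90 = 7.984 g
n(Co) = 7.984 / 58.93 = 0.1355 mol; n(e⁻) = 2 × 0.1355 = 0.2710 mol
Q = 0.2710 × 96500 / 0.768 = 34050 C
t = 34050 / 10.6 = 3212 s = 0.892 h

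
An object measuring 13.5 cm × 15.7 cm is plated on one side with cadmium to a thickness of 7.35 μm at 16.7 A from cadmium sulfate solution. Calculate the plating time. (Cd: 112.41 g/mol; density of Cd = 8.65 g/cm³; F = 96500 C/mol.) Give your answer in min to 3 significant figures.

2.31 min

Plated area = 13.5 × 15.7 = 212.0 cm²
Volume = 212.0 × 7.35×10⁻⁴ cm = 0.1558 cm³
m(Cd) = 0.1558 × 8.65 = 1.348 g
n(Cd) = 1.348 / 112.41 = 0.01199 mol; n(e⁻) = 2 × 0.01199 = 0.02398 mol
Q = 0.02398 × 96500 = 2314 C
t = 2314 / 16.7 = 138.6 s = 2.31 min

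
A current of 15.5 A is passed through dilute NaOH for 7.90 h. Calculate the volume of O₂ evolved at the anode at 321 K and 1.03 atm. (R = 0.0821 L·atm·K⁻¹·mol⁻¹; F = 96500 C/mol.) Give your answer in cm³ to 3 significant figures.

29200 cm³

Q = It = 15.5 × 28440 = 4.408×10^5 C
n(e⁻) = 4.408×10^5 / 96500 = 4.568 mol
2H₂O → O₂ + 4H⁺ + 4e⁻, so n(O₂) = 4.568 / 4 = 1.142 mol
V = nRT/P = 1.142 × 0.0821 × 321 / 1.03 = 29.22 L
= 29200 cm³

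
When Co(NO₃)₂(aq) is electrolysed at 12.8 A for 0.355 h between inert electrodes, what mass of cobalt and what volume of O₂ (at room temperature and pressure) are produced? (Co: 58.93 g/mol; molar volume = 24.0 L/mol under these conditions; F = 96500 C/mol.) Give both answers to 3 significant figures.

Q = 12.8 × 1278 = 16360 C; n(e⁻) = 16360 / 96500 = 0.1695 mol
Cathode: Co²⁺ + 2e⁻ → Co → n(Co) = 0.1695/2 = 0.08475 mol → 4.99 g
Anode: 2H₂O → O₂ + 4H⁺ + 4e⁻ → n(O₂) = 0.1695/4 = 0.04238 mol → 1.02 L

4.99 g Co; 1.02 L O₂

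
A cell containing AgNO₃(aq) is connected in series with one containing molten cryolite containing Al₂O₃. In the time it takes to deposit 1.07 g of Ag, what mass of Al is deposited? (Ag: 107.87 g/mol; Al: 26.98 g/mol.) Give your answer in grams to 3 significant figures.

0.0892 g

n(Ag) = 1.07 / 107.87 = 0.009919 mol
Ag⁺ + e⁻ → Ag, so n(e⁻) = 0.009919 mol
Since the cells are in series, n(e⁻) in the Al cell is also 0.009919 mol.
Al³⁺ + 3e⁻ → Al, so n(Al) = 0.009919 / 3 = 0.003306 mol
m(Al) = 0.003306 × 26.98 = 0.0892 g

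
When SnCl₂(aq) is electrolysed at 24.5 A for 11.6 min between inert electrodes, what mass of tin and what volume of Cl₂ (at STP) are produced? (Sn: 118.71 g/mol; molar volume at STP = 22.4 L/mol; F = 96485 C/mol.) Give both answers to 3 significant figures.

10.5 g Sn; 1.98 L Cl₂

Q = 24.5 × 696 = 17050 C; n(e⁻) = 17050 / 96485 = 0.1767 mol
Cathode: Sn²⁺ + 2e⁻ → Sn → n(Sn) = 0.1767/2 = 0.08835 mol → 10.5 g
Anode: 2Cl⁻ → Cl₂ + 2e⁻ → n(Cl₂) = 0.1767/2 = 0.08835 mol → 1.98 L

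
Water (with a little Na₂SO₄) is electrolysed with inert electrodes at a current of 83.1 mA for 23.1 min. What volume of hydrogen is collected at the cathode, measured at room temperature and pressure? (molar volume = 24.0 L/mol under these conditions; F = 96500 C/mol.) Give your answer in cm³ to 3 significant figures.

Q = 0.0831 A × 1386 s = 115.2 C
n(e⁻) = 115.2 / 96500 = 0.001194 mol
2H⁺ + 2e⁻ → H₂, so n(H₂) = 0.001194 / 2 = 5.970×10^-4 mol
V = 5.970×10^-4 × 24.0 = 0.01433 L
= 14.3 cm³

14.3 cm³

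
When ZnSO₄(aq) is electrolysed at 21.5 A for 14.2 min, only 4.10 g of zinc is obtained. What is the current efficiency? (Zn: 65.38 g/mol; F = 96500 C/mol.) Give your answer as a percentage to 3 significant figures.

Q = 21.5 × 852 = 18320 C
n(e⁻) = 18320 / 96500 = 0.1898 mol
Zn²⁺ + 2e⁻ → Zn, so theoretical n(Zn) = 0.09490 mol → 6.205 g
Efficiency = 4.10 / 6.205 = 0.6608 = 66.1%

66.1%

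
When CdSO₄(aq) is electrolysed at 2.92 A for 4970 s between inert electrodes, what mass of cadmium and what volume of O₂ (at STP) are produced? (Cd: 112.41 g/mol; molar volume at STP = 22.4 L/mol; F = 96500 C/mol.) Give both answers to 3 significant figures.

Q = 2.92 × 4970 = 14510 C; n(e⁻) = 14510 / 96500 = 0.1504 mol
Cathode: Cd²⁺ + 2e⁻ → Cd → n(Cd) = 0.1504/2 = 0.07520 mol → 8.45 g
Anode: 2H₂O → O₂ + 4H⁺ + 4e⁻ → n(O₂) = 0.1504/4 = 0.03760 mol → 0.842 L

8.45 g Cd; 0.842 L O₂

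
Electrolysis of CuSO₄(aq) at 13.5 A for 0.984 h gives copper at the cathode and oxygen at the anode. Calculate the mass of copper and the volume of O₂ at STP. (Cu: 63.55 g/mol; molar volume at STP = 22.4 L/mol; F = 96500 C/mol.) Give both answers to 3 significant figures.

15.7 g Cu; 2.78 L O₂

Q = 13.5 × 3542.4 = 47820 C; n(e⁻) = 47820 / 96500 = 0.4955 mol
Cathode: Cu²⁺ + 2e⁻ → Cu → n(Cu) = 0.4955/2 = 0.2478 mol → 15.7 g
Anode: 2H₂O → O₂ + 4H⁺ + 4e⁻ → n(O₂) = 0.4955/4 = 0.1239 mol → 2.78 L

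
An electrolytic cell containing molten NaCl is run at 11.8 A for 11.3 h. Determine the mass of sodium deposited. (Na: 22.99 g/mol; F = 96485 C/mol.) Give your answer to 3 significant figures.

Q = 11.8 A × 40680 s = 4.800×10^5 C
Moles of electrons = 4.800×10^5 / 96485 = 4.975 mol
Na⁺ + e⁻ → Na, so n(Na) = 4.975 mol
m = 4.975 × 22.99 = 114 g

114 g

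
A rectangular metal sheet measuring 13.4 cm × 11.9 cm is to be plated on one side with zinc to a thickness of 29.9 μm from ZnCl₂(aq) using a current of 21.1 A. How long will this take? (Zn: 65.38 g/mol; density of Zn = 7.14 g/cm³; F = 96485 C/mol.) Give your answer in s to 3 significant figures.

476 s

Plated area = 13.4 × 11.9 = 159.5 cm²
Volume = 159.5 × 29.9×10⁻⁴ cm = 0.4769 cm³
m(Zn) = 0.4769 × 7.14 = 3.405 g
n(Zn) = 3.405 / 65.38 = 0.05208 mol; n(e⁻) = 2 × 0.05208 = 0.1042 mol
Q = 0.1042 × 96485 = 10050 C
t = 10050 / 21.1 = 476.3 s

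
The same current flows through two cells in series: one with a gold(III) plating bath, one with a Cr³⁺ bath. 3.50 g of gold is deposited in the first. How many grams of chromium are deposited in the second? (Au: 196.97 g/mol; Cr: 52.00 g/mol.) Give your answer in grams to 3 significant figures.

n(Au) = 3.50 / 196.97 = 0.01777 mol
Au³⁺ + 3e⁻ → Au, so n(e⁻) = 3 × 0.01777 = 0.05331 mol
In series, the same 0.05331 mol of electrons flows through the second cell.
Cr³⁺ + 3e⁻ → Cr, so n(Cr) = 0.05331 / 3 = 0.01777 mol
m(Cr) = 0.01777 × 52.00 = 0.924 g

0.924 g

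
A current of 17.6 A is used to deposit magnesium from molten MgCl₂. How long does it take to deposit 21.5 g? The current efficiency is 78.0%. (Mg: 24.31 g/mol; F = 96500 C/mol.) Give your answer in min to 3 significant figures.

n(Mg) = 21.5 / 24.31 = 0.8844 mol
Mg²⁺ + 2e⁻ → Mg, so n(e⁻) = 2 × 0.8844 = 1.769 mol
Q = 1.769 × 96500 / 0.780 = 2.189×10^5 C
t = Q / I = 2.189×10^5 / 17.6 = 12440 s = 207 min

207 min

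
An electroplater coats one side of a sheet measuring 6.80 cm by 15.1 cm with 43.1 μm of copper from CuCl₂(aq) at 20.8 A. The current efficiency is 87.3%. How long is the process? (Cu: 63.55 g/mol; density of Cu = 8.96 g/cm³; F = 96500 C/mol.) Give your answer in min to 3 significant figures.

11.1 min

Plated area = 6.80 × 15.1 = 102.7 cm²
Volume = 102.7 × 43.1×10⁻⁴ cm = 0.4426 cm³
m(Cu) = 0.4426 × 8.96 = 3.966 g
n(Cu) = 3.966 / 63.55 = 0.06241 mol; n(e⁻) = 2 × 0.06241 = 0.1248 mol
Q = 0.1248 × 96500 / 0.873 = 13800 C
t = 13800 / 20.8 = 663.5 s = 11.1 min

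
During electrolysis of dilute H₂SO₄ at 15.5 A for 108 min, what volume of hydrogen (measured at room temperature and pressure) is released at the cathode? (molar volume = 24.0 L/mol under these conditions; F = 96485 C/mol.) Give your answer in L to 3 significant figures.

12.5 L

Q = It = 15.5 × 6480 = 1.004×10^5 C
n(e⁻) = 1.004×10^5 / 96485 = 1.041 mol
2H⁺ + 2e⁻ → H₂, so n(H₂) = 1.041 / 2 = 0.5205 mol
V = 0.5205 × 24.0 = 12.49 L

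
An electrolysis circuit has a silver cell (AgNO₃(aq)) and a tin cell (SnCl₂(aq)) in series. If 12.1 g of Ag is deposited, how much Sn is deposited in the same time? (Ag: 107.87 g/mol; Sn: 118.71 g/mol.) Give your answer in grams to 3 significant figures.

6.66 g

n(Ag) = 12.1 / 107.87 = 0.1122 mol
Ag⁺ + e⁻ → Ag, so n(e⁻) = 0.1122 mol
The cells are in series, so the same charge (and hence the same n(e⁻) = 0.1122 mol) passes through both.
Sn²⁺ + 2e⁻ → Sn, so n(Sn) = 0.1122 / 2 = 0.05610 mol
m(Sn) = 0.05610 × 118.71 = 6.66 g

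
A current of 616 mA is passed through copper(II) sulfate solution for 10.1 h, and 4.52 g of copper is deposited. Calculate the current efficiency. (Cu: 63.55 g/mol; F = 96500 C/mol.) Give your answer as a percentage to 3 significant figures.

61.3%

Q = 0.616 × 36360 = 22400 C
n(e⁻) = 22400 / 96500 = 0.2321 mol
Cu²⁺ + 2e⁻ → Cu, so theoretical n(Cu) = 0.1161 mol → 7.378 g
Efficiency = 4.52 / 7.378 = 0.6126 = 61.3%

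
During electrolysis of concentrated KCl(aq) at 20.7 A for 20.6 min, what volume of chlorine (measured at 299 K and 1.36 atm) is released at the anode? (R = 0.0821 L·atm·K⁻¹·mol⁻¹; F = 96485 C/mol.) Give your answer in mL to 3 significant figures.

Q = It = 20.7 × 1236 = 25590 C
n(e⁻) = 25590 / 96485 = 0.2652 mol
2Cl⁻ → Cl₂ + 2e⁻, so n(Cl₂) = 0.2652 / 2 = 0.1326 mol
V = nRT/P = 0.1326 × 0.0821 × 299 / 1.36 = 2.393 L
= 2390 mL

2390 mL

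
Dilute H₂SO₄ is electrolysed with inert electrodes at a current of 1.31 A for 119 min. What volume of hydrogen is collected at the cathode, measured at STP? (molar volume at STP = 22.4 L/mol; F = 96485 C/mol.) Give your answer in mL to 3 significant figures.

Charge passed = 1.31 × 7140 = 9353 C
n(e⁻) = Q/F = 9353/96485 = 0.09694 mol
2H⁺ + 2e⁻ → H₂, so n(H₂) = 0.09694 / 2 = 0.04847 mol
V = 0.04847 × 22.4 = 1.086 L
= 1090 mL

1090 mL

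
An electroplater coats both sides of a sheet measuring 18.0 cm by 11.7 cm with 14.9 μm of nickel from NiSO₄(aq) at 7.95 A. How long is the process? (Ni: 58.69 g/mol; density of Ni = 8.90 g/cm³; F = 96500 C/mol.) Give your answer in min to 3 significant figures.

Plated area = 2 × 18.0 × 11.7 = 421.2 cm²
Volume = 421.2 × 14.9×10⁻⁴ cm = 0.6276 cm³
m(Ni) = 0.6276 × 8.90 = 5.586 g
n(Ni) = 5.586 / 58.69 = 0.09518 mol; n(e⁻) = 2 × 0.09518 = 0.1904 mol
Q = 0.1904 × 96500 = 18370 C
t = 18370 / 7.95 = 2311 s = 38.5 min

38.5 min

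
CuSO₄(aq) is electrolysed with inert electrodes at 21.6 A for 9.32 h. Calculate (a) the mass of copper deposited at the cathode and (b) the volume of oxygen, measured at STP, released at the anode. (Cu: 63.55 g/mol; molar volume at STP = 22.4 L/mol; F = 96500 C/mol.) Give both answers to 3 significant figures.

Q = 21.6 × 33552 = 7.247×10^5 C; n(e⁻) = 7.247×10^5 / 96500 = 7.510 mol
Cathode: Cu²⁺ + 2e⁻ → Cu → n(Cu) = 7.510/2 = 3.755 mol → 239 g
Anode: 2H₂O → O₂ + 4H⁺ + 4e⁻ → n(O₂) = 7.510/4 = 1.878 mol → 42.1 L

239 g Cu; 42.1 L O₂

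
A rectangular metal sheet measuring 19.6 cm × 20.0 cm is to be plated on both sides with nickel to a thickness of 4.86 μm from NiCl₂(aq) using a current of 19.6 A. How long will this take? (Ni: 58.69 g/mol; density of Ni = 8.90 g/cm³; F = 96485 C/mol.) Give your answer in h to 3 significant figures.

0.158 h

Plated area = 2 × 19.6 × 20.0 = 784.0 cm²
Volume = 784.0 × 4.86×10⁻⁴ cm = 0.3810 cm³
m(Ni) = 0.3810 × 8.90 = 3.391 g
n(Ni) = 3.391 / 58.69 = 0.05778 mol; n(e⁻) = 2 × 0.05778 = 0.1156 mol
Q = 0.1156 × 96485 = 11150 C
t = 11150 / 19.6 = 568.9 s = 0.158 h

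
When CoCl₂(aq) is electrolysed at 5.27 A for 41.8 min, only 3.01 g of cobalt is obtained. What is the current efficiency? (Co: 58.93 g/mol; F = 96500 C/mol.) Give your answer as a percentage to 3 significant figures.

74.6%

Q = 5.27 × 2508 = 13220 C
n(e⁻) = 13220 / 96500 = 0.1370 mol
Co²⁺ + 2e⁻ → Co, so theoretical n(Co) = 0.06850 mol → 4.037 g
Efficiency = 3.01 / 4.037 = 0.7456 = 74.6%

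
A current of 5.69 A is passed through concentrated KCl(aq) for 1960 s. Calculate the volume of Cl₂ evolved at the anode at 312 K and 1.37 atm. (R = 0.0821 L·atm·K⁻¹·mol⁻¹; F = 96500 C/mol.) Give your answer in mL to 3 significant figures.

Q = It = 5.69 × 1960 = 11150 C
Moles of electrons = 11150 / 96500 = 0.1155 mol
2Cl⁻ → Cl₂ + 2e⁻, so n(Cl₂) = 0.1155 / 2 = 0.05775 mol
V = nRT/P = 0.05775 × 0.0821 × 312 / 1.37 = 1.080 L
= 1080 mL

1080 mL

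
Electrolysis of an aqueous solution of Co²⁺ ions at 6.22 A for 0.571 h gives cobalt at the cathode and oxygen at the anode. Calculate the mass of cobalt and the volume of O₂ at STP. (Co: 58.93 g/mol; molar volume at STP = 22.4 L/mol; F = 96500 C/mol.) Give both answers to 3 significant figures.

3.90 g Co; 0.742 L O₂

Q = 6.22 × 2055.6 = 12790 C; n(e⁻) = 12790 / 96500 = 0.1325 mol
Cathode: Co²⁺ + 2e⁻ → Co → n(Co) = 0.1325/2 = 0.06625 mol → 3.90 g
Anode: 2H₂O → O₂ + 4H⁺ + 4e⁻ → n(O₂) = 0.1325/4 = 0.03313 mol → 0.742 L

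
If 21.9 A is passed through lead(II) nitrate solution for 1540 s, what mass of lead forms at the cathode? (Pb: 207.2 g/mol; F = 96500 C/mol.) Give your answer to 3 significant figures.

Charge passed = 21.9 × 1540 = 33730 C
Moles of electrons = 33730 / 96500 = 0.3495 mol
Pb²⁺ + 2e⁻ → Pb, so n(Pb) = 0.3495 / 2 = 0.1748 mol
m = 0.1748 × 207.2 = 36.2 g

36.2 g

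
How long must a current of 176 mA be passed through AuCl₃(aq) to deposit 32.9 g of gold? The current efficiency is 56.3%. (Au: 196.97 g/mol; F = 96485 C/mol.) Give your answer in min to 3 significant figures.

n(Au) = 32.9 / 196.97 = 0.1670 mol
Au³⁺ + 3e⁻ → Au, so n(e⁻) = 3 × 0.1670 = 0.5010 mol
Q = 0.5010 × 96485 / 0.563 = 85860 C
t = Q / I = 85860 / 0.176 = 4.878×10^5 s = 8130 min

8130 min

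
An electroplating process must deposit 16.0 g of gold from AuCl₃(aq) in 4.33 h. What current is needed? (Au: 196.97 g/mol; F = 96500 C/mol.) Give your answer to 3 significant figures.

1.51 A

n(Au) = 16.0 / 196.97 = 0.08123 mol
Au³⁺ + 3e⁻ → Au, so n(e⁻) = 3 × 0.08123 = 0.2437 mol
Q = 0.2437 × 96500 = 23520 C
I = Q / t = 23520 / 15588 s = 1.51 A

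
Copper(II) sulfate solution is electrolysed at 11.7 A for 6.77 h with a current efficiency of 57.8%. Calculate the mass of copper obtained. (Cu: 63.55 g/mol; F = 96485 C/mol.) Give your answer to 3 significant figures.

54.3 g

Q = 11.7 × 24372 = 2.852×10^5 C
n(e⁻) = 2.852×10^5 / 96485 = 2.956 mol
Cu²⁺ + 2e⁻ → Cu, so theoretical m(Cu) = 1.478 × 63.55 = 93.93 g
Actual mass = 57.8% × 93.93 = 54.3 g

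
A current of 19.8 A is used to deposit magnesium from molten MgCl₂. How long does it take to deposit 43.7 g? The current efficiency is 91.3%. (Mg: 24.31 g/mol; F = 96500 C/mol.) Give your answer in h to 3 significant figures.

n(Mg) = 43.7 / 24.31 = 1.798 mol
Mg²⁺ + 2e⁻ → Mg, so n(e⁻) = 2 × 1.798 = 3.596 mol
Q = 3.596 × 96500 / 0.913 = 3.801×10^5 C
t = Q / I = 3.801×10^5 / 19.8 = 19200 s = 5.33 h

5.33 h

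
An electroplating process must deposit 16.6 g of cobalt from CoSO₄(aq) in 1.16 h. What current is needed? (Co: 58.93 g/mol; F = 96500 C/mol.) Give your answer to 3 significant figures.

n(Co) = 16.6 / 58.93 = 0.2817 mol
Co²⁺ + 2e⁻ → Co, so n(e⁻) = 2 × 0.2817 = 0.5634 mol
Q = 0.5634 × 96500 = 54370 C
I = Q / t = 54370 / 4176 s = 13.0 A

13.0 A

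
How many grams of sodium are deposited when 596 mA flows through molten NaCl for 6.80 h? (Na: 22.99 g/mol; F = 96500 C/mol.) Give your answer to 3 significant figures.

Q = It = 0.596 × 24480 = 14590 C
n(e⁻) = Q/F = 14590/96500 = 0.1512 mol
Na⁺ + e⁻ → Na, so n(Na) = 0.1512 mol
m = 0.1512 × 22.99 = 3.48 g

3.48 g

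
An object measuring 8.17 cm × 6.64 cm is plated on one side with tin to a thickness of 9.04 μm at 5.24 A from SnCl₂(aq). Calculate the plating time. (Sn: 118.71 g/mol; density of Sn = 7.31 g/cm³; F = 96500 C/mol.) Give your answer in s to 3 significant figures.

111 s

Plated area = 8.17 × 6.64 = 54.25 cm²
Volume = 54.25 × 9.04×10⁻⁴ cm = 0.04904 cm³
m(Sn) = 0.04904 × 7.31 = 0.3585 g
n(Sn) = 0.3585 / 118.71 = 0.003020 mol; n(e⁻) = 2 × 0.003020 = 0.006040 mol
Q = 0.006040 × 96500 = 582.9 C
t = 582.9 / 5.24 = 111.2 s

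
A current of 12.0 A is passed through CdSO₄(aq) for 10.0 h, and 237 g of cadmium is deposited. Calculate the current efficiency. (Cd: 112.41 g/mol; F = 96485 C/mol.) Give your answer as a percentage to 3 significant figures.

Q = 12.0 × 36000 = 4.320×10^5 C
n(e⁻) = 4.320×10^5 / 96485 = 4.477 mol
Cd²⁺ + 2e⁻ → Cd, so theoretical n(Cd) = 2.239 mol → 251.7 g
Efficiency = 237 / 251.7 = 0.9416 = 94.2%

94.2%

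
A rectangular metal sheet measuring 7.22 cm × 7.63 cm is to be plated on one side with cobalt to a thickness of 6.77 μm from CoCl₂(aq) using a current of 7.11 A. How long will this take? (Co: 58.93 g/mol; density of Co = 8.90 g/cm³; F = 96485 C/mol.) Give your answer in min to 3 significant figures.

2.55 min

Plated area = 7.22 × 7.63 = 55.09 cm²
Volume = 55.09 × 6.77×10⁻⁴ cm = 0.03730 cm³
m(Co) = 0.03730 × 8.90 = 0.3320 g
n(Co) = 0.3320 / 58.93 = 0.005634 mol; n(e⁻) = 2 × 0.005634 = 0.01127 mol
Q = 0.01127 × 96485 = 1087 C
t = 1087 / 7.11 = 152.9 s = 2.55 min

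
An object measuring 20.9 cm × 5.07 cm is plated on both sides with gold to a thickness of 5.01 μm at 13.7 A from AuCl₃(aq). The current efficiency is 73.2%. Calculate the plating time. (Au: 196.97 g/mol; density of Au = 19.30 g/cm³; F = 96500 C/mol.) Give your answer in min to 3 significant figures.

Plated area = 2 × 20.9 × 5.07 = 211.9 cm²
Volume = 211.9 × 5.01×10⁻⁴ cm = 0.1062 cm³
m(Au) = 0.1062 × 19.30 = 2.050 g
n(Au) = 2.050 / 196.97 = 0.01041 mol; n(e⁻) = 3 × 0.01041 = 0.03123 mol
Q = 0.03123 × 96500 / 0.732 = 4117 C
t = 4117 / 13.7 = 300.5 s = 5.01 min

5.01 min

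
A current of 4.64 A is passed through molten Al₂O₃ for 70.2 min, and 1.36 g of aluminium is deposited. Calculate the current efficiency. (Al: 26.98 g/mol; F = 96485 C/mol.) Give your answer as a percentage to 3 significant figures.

74.7%

Q = 4.64 × 4212 = 19540 C
n(e⁻) = 19540 / 96485 = 0.2025 mol
Al³⁺ + 3e⁻ → Al, so theoretical n(Al) = 0.06750 mol → 1.821 g
Efficiency = 1.36 / 1.821 = 0.7468 = 74.7%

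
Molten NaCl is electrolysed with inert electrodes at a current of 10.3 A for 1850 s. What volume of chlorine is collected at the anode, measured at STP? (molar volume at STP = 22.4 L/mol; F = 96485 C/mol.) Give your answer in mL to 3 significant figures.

Charge passed = 10.3 × 1850 = 19060 C
Moles of electrons = 19060 / 96485 = 0.1975 mol
2Cl⁻ → Cl₂ + 2e⁻, so n(Cl₂) = 0.1975 / 2 = 0.09875 mol
V = 0.09875 × 22.4 = 2.212 L
= 2210 mL

2210 mL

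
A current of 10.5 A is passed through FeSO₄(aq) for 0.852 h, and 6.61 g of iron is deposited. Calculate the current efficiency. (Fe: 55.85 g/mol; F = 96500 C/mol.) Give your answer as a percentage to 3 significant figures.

70.9%

Q = 10.5 × 3067.2 = 32210 C
n(e⁻) = 32210 / 96500 = 0.3338 mol
Fe²⁺ + 2e⁻ → Fe, so theoretical n(Fe) = 0.1669 mol → 9.321 g
Efficiency = 6.61 / 9.321 = 0.7092 = 70.9%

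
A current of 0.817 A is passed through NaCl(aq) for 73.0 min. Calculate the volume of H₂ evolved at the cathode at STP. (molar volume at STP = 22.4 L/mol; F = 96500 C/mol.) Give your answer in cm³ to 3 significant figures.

415 cm³

Charge passed = 0.817 × 4380 = 3578 C
n(e⁻) = Q/F = 3578/96500 = 0.03708 mol
2H⁺ + 2e⁻ → H₂, so n(H₂) = 0.03708 / 2 = 0.01854 mol
V = 0.01854 × 22.4 = 0.4153 L
= 415 cm³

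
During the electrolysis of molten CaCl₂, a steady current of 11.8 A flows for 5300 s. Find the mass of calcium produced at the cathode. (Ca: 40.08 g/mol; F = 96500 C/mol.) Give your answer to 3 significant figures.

13.0 g

Charge passed = 11.8 × 5300 = 62540 C
n(e⁻) = Q/F = 62540/96500 = 0.6481 mol
Ca²⁺ + 2e⁻ → Ca, so n(Ca) = 0.6481 / 2 = 0.3241 mol
m = 0.3241 × 40.08 = 13.0 g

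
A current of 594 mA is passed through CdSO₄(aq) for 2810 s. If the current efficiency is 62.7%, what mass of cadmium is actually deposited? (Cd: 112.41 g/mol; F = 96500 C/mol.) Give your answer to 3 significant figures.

Q = 0.594 × 2810 = 1669 C
n(e⁻) = 1669 / 96500 = 0.01730 mol
Cd²⁺ + 2e⁻ → Cd, so theoretical m(Cd) = 0.008650 × 112.41 = 0.9723 g
Actual mass = 62.7% × 0.9723 = 0.610 g

0.610 g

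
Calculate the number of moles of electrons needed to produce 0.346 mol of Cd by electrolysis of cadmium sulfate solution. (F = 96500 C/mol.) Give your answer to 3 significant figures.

Cd²⁺ + 2e⁻ → Cd, so n(e⁻) = 2 × 0.346 = 0.6920 mol

0.692 mol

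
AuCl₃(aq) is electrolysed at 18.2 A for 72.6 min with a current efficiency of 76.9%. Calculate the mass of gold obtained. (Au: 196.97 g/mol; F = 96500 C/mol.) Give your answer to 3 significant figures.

41.5 g

Q = 18.2 × 4356 = 79280 C
n(e⁻) = 79280 / 96500 = 0.8216 mol
Au³⁺ + 3e⁻ → Au, so theoretical m(Au) = 0.2739 × 196.97 = 53.95 g
Actual mass = 76.9% × 53.95 = 41.5 g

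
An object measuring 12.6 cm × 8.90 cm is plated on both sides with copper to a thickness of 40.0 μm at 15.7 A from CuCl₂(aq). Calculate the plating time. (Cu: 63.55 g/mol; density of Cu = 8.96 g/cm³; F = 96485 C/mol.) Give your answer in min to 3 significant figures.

Plated area = 2 × 12.6 × 8.90 = 224.3 cm²
Volume = 224.3 × 40.0×10⁻⁴ cm = 0.8972 cm³
m(Cu) = 0.8972 × 8.96 = 8.039 g
n(Cu) = 8.039 / 63.55 = 0.1265 mol; n(e⁻) = 2 × 0.1265 = 0.2530 mol
Q = 0.2530 × 96485 = 24410 C
t = 24410 / 15.7 = 1555 s = 25.9 min

25.9 min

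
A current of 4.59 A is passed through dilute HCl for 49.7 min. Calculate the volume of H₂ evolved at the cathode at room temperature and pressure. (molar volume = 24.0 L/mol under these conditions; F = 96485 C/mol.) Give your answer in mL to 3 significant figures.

1700 mL

Q = 4.59 A × 2982 s = 13690 C
Moles of electrons = 13690 / 96485 = 0.1419 mol
2H⁺ + 2e⁻ → H₂, so n(H₂) = 0.1419 / 2 = 0.07095 mol
V = 0.07095 × 24.0 = 1.703 L
= 1700 mL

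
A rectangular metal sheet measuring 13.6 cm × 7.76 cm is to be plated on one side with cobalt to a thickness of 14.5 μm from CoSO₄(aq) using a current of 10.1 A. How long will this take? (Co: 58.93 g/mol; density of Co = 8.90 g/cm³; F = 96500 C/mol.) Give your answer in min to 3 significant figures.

Plated area = 13.6 × 7.76 = 105.5 cm²
Volume = 105.5 × 14.5×10⁻⁴ cm = 0.1530 cm³
m(Co) = 0.1530 × 8.90 = 1.362 g
n(Co) = 1.362 / 58.93 = 0.02311 mol; n(e⁻) = 2 × 0.02311 = 0.04622 mol
Q = 0.04622 × 96500 = 4460 C
t = 4460 / 10.1 = 441.6 s = 7.36 min

7.36 min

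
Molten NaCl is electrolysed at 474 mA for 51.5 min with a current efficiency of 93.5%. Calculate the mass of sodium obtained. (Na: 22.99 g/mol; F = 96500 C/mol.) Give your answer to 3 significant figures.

Q = 0.474 × 3090 = 1465 C
n(e⁻) = 1465 / 96500 = 0.01518 mol
Na⁺ + e⁻ → Na, so theoretical m(Na) = 0.01518 × 22.99 = 0.3490 g
Actual mass = 93.5% × 0.3490 = 0.326 g

0.326 g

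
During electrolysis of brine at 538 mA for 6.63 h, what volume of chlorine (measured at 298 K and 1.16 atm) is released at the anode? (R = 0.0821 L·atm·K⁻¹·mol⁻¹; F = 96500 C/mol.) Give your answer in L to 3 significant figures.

1.40 L

Charge passed = 0.538 × 23868 = 12840 C
n(e⁻) = Q/F = 12840/96500 = 0.1331 mol
2Cl⁻ → Cl₂ + 2e⁻, so n(Cl₂) = 0.1331 / 2 = 0.06655 mol
V = nRT/P = 0.06655 × 0.0821 × 298 / 1.16 = 1.404 L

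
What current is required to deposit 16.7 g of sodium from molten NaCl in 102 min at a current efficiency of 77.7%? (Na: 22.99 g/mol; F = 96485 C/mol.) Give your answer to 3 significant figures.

14.7 A

n(Na) = 16.7 / 22.99 = 0.7264 mol
Na⁺ + e⁻ → Na, so n(e⁻) = 0.7264 mol
Q = 0.7264 × 96485 / 0.777 = 90200 C
I = Q / t = 90200 / 6120 s = 14.7 A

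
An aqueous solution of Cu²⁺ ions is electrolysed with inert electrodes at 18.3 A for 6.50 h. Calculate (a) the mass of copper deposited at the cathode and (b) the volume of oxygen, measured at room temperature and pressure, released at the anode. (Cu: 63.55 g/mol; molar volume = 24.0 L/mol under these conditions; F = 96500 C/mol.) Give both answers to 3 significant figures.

141 g Cu; 26.6 L O₂

Q = 18.3 × 23400 = 4.282×10^5 C; n(e⁻) = 4.282×10^5 / 96500 = 4.437 mol
Cathode: Cu²⁺ + 2e⁻ → Cu → n(Cu) = 4.437/2 = 2.219 mol → 141 g
Anode: 2H₂O → O₂ + 4H⁺ + 4e⁻ → n(O₂) = 4.437/4 = 1.109 mol → 26.6 L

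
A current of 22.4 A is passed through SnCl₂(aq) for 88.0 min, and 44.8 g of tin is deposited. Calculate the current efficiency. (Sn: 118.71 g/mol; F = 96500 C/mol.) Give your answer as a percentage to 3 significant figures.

61.6%

Q = 22.4 × 5280 = 1.183×10^5 C
n(e⁻) = 1.183×10^5 / 96500 = 1.226 mol
Sn²⁺ + 2e⁻ → Sn, so theoretical n(Sn) = 0.6130 mol → 72.77 g
Efficiency = 44.8 / 72.77 = 0.6156 = 61.6%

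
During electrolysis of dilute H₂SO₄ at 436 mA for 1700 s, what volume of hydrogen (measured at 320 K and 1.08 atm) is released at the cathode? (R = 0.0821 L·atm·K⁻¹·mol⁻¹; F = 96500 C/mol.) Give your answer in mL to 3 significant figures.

Q = 0.436 A × 1700 s = 741.2 C
n(e⁻) = 741.2 / 96500 = 0.007681 mol
2H⁺ + 2e⁻ → H₂, so n(H₂) = 0.007681 / 2 = 0.003841 mol
V = nRT/P = 0.003841 × 0.0821 × 320 / 1.08 = 0.09344 L
= 93.4 mL

93.4 mL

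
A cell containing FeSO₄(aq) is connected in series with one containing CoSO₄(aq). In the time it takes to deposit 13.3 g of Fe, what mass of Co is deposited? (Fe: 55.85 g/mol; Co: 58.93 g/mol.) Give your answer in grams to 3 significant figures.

14.0 g

n(Fe) = 13.3 / 55.85 = 0.2381 mol
Fe²⁺ + 2e⁻ → Fe, so n(e⁻) = 2 × 0.2381 = 0.4762 mol
Since the cells are in series, n(e⁻) in the Co cell is also 0.4762 mol.
Co²⁺ + 2e⁻ → Co, so n(Co) = 0.4762 / 2 = 0.2381 mol
m(Co) = 0.2381 × 58.93 = 14.0 g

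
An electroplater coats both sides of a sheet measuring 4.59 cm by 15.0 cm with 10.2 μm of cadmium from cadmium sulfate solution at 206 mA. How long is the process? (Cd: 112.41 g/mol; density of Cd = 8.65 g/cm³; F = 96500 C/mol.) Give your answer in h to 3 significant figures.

Plated area = 2 × 4.59 × 15.0 = 137.7 cm²
Volume = 137.7 × 10.2×10⁻⁴ cm = 0.1405 cm³
m(Cd) = 0.1405 × 8.65 = 1.215 g
n(Cd) = 1.215 / 112.41 = 0.01081 mol; n(e⁻) = 2 × 0.01081 = 0.02162 mol
Q = 0.02162 × 96500 = 2086 C
t = 2086 / 0.206 = 10130 s = 2.81 h

2.81 h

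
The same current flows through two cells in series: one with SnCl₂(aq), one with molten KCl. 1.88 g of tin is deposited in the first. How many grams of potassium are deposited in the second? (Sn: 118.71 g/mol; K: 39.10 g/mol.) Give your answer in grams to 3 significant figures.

1.24 g

n(Sn) = 1.88 / 118.71 = 0.01584 mol
Sn²⁺ + 2e⁻ → Sn, so n(e⁻) = 2 × 0.01584 = 0.03168 mol
Since the cells are in series, n(e⁻) in the K cell is also 0.03168 mol.
K⁺ + e⁻ → K, so n(K) = 0.03168 mol
m(K) = 0.03168 × 39.10 = 1.24 g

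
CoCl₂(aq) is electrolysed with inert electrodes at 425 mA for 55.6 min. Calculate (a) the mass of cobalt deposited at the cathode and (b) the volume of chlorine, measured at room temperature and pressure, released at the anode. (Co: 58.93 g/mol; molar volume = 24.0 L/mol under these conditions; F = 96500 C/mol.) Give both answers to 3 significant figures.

Q = 0.425 × 3336 = 1418 C; n(e⁻) = 1418 / 96500 = 0.01469 mol
Cathode: Co²⁺ + 2e⁻ → Co → n(Co) = 0.01469/2 = 0.007345 mol → 0.433 g
Anode: 2Cl⁻ → Cl₂ + 2e⁻ → n(Cl₂) = 0.01469/2 = 0.007345 mol → 0.176 L

0.433 g Co; 0.176 L Cl₂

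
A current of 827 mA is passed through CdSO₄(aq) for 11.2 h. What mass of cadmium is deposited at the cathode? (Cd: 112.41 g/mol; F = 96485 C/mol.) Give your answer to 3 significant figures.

Charge passed = 0.827 × 40320 = 33340 C
n(e⁻) = 33340 / 96485 = 0.3455 mol
Cd²⁺ + 2e⁻ → Cd, so n(Cd) = 0.3455 / 2 = 0.1728 mol
m = 0.1728 × 112.41 = 19.4 g

19.4 g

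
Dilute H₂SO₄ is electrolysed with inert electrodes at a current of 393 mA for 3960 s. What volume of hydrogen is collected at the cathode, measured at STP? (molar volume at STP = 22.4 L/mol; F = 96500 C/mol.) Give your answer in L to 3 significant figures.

0.181 L

Q = It = 0.393 × 3960 = 1556 C
Moles of electrons = 1556 / 96500 = 0.01612 mol
2H⁺ + 2e⁻ → H₂, so n(H₂) = 0.01612 / 2 = 0.008060 mol
V = 0.008060 × 22.4 = 0.1805 L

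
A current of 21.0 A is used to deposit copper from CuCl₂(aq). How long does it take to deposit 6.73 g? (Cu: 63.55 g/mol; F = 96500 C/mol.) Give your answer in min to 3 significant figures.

16.2 min

n(Cu) = 6.73 / 63.55 = 0.1059 mol
Cu²⁺ + 2e⁻ → Cu, so n(e⁻) = 2 × 0.1059 = 0.2118 mol
Q = 0.2118 × 96500 = 20440 C
t = Q / I = 20440 / 21.0 = 973.3 s = 16.2 min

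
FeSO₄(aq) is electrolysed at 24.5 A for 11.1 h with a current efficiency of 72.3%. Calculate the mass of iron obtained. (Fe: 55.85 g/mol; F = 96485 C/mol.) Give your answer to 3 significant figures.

205 g

Q = 24.5 × 39960 = 9.790×10^5 C
n(e⁻) = 9.790×10^5 / 96485 = 10.15 mol
Fe²⁺ + 2e⁻ → Fe, so theoretical m(Fe) = 5.075 × 55.85 = 283.4 g
Actual mass = 72.3% × 283.4 = 205 g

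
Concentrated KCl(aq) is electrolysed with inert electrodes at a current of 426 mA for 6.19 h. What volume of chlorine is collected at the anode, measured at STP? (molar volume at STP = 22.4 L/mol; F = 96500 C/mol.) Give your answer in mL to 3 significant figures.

1100 mL

Q = It = 0.426 × 22284 = 9493 C
n(e⁻) = Q/F = 9493/96500 = 0.09837 mol
2Cl⁻ → Cl₂ + 2e⁻, so n(Cl₂) = 0.09837 / 2 = 0.04919 mol
V = 0.04919 × 22.4 = 1.102 L
= 1100 mL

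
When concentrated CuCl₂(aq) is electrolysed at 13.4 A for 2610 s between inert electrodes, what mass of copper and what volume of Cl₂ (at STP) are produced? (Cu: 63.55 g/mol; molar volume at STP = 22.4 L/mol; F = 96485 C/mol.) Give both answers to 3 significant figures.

11.5 g Cu; 4.06 L Cl₂

Q = 13.4 × 2610 = 34970 C; n(e⁻) = 34970 / 96485 = 0.3624 mol
Cathode: Cu²⁺ + 2e⁻ → Cu → n(Cu) = 0.3624/2 = 0.1812 mol → 11.5 g
Anode: 2Cl⁻ → Cl₂ + 2e⁻ → n(Cl₂) = 0.3624/2 = 0.1812 mol → 4.06 L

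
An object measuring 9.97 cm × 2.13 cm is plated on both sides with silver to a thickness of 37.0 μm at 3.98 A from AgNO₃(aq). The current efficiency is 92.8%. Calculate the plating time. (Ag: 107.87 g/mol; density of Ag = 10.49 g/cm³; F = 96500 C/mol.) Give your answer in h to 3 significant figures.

Plated area = 2 × 9.97 × 2.13 = 42.47 cm²
Volume = 42.47 × 37.0×10⁻⁴ cm = 0.1571 cm³
m(Ag) = 0.1571 × 10.49 = 1.648 g
n(Ag) = 1.648 / 107.87 = 0.01528 mol; n(e⁻) = 0.01528 mol
Q = 0.01528 × 96500 / 0.928 = 1589 C
t = 1589 / 3.98 = 399.2 s = 0.111 h

0.111 h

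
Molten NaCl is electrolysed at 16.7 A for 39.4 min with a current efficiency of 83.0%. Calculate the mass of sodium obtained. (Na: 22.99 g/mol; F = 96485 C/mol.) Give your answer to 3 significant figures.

7.81 g

Q = 16.7 × 2364 = 39480 C
n(e⁻) = 39480 / 96485 = 0.4092 mol
Na⁺ + e⁻ → Na, so theoretical m(Na) = 0.4092 × 22.99 = 9.408 g
Actual mass = 83.0% × 9.408 = 7.81 g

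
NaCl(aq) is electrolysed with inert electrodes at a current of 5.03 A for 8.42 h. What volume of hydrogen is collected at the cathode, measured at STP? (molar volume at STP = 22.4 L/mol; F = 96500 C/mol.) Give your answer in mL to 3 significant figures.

17700 mL

Charge passed = 5.03 × 30312 = 1.525×10^5 C
Moles of electrons = 1.525×10^5 / 96500 = 1.580 mol
2H⁺ + 2e⁻ → H₂, so n(H₂) = 1.580 / 2 = 0.7900 mol
V = 0.7900 × 22.4 = 17.70 L
= 17700 mL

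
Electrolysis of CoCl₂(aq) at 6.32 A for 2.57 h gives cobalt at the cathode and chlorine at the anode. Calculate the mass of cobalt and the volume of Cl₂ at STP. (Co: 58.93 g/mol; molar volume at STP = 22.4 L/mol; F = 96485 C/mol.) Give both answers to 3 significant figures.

17.9 g Co; 6.79 L Cl₂

Q = 6.32 × 9252 = 58470 C; n(e⁻) = 58470 / 96485 = 0.6060 mol
Cathode: Co²⁺ + 2e⁻ → Co → n(Co) = 0.6060/2 = 0.3030 mol → 17.9 g
Anode: 2Cl⁻ → Cl₂ + 2e⁻ → n(Cl₂) = 0.6060/2 = 0.3030 mol → 6.79 L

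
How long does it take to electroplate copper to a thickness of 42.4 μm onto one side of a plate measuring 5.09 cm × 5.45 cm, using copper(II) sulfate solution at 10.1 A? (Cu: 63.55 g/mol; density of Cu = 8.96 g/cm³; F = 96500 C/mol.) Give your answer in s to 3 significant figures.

Plated area = 5.09 × 5.45 = 27.74 cm²
Volume = 27.74 × 42.4×10⁻⁴ cm = 0.1176 cm³
m(Cu) = 0.1176 × 8.96 = 1.054 g
n(Cu) = 1.054 / 63.55 = 0.01659 mol; n(e⁻) = 2 × 0.01659 = 0.03318 mol
Q = 0.03318 × 96500 = 3202 C
t = 3202 / 10.1 = 317.0 s

317 s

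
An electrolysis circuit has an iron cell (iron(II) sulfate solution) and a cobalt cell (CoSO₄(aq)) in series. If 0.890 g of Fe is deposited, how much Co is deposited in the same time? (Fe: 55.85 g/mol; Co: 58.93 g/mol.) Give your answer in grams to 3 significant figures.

n(Fe) = 0.890 / 55.85 = 0.01594 mol
Fe²⁺ + 2e⁻ → Fe, so n(e⁻) = 2 × 0.01594 = 0.03188 mol
Since the cells are in series, n(e⁻) in the Co cell is also 0.03188 mol.
Co²⁺ + 2e⁻ → Co, so n(Co) = 0.03188 / 2 = 0.01594 mol
m(Co) = 0.01594 × 58.93 = 0.939 g

0.939 g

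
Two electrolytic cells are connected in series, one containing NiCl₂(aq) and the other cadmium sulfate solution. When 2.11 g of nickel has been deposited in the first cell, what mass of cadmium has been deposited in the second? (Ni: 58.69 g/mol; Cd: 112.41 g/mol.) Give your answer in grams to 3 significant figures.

4.04 g

n(Ni) = 2.11 / 58.69 = 0.03595 mol
Ni²⁺ + 2e⁻ → Ni, so n(e⁻) = 2 × 0.03595 = 0.07190 mol
Since the cells are in series, n(e⁻) in the Cd cell is also 0.07190 mol.
Cd²⁺ + 2e⁻ → Cd, so n(Cd) = 0.07190 / 2 = 0.03595 mol
m(Cd) = 0.03595 × 112.41 = 4.04 g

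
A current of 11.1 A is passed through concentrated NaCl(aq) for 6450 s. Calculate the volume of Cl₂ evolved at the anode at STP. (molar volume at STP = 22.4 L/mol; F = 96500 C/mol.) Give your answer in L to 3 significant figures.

8.31 L

Q = 11.1 A × 6450 s = 71600 C
n(e⁻) = Q/F = 71600/96500 = 0.7420 mol
2Cl⁻ → Cl₂ + 2e⁻, so n(Cl₂) = 0.7420 / 2 = 0.3710 mol
V = 0.3710 × 22.4 = 8.310 L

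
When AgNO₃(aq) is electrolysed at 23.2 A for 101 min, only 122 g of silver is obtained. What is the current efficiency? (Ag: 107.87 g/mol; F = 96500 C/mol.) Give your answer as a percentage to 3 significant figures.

Q = 23.2 × 6060 = 1.406×10^5 C
n(e⁻) = 1.406×10^5 / 96500 = 1.457 mol
Ag⁺ + e⁻ → Ag, so theoretical n(Ag) = 1.457 mol → 157.2 g
Efficiency = 122 / 157.2 = 0.7761 = 77.6%

77.6%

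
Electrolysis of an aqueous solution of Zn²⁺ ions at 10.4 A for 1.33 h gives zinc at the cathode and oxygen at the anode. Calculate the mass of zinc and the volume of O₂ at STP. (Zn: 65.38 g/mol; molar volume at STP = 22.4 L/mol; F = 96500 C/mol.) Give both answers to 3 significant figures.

Q = 10.4 × 4788 = 49800 C; n(e⁻) = 49800 / 96500 = 0.5161 mol
Cathode: Zn²⁺ + 2e⁻ → Zn → n(Zn) = 0.5161/2 = 0.2581 mol → 16.9 g
Anode: 2H₂O → O₂ + 4H⁺ + 4e⁻ → n(O₂) = 0.5161/4 = 0.1290 mol → 2.89 L

16.9 g Zn; 2.89 L O₂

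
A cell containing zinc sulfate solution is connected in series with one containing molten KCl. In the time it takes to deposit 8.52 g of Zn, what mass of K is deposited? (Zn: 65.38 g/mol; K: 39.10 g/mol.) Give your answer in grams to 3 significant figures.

10.2 g

n(Zn) = 8.52 / 65.38 = 0.1303 mol
Zn²⁺ + 2e⁻ → Zn, so n(e⁻) = 2 × 0.1303 = 0.2606 mol
The cells are in series, so the same charge (and hence the same n(e⁻) = 0.2606 mol) passes through both.
K⁺ + e⁻ → K, so n(K) = 0.2606 mol
m(K) = 0.2606 × 39.10 = 10.2 g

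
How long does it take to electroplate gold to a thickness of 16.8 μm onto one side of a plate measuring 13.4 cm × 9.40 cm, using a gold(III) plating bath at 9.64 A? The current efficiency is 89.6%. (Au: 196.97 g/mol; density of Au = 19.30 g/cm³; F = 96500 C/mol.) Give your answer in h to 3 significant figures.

0.193 h

Plated area = 13.4 × 9.40 = 126.0 cm²
Volume = 126.0 × 16.8×10⁻⁴ cm = 0.2117 cm³
m(Au) = 0.2117 × 19.30 = 4.086 g
n(Au) = 4.086 / 196.97 = 0.02074 mol; n(e⁻) = 3 × 0.02074 = 0.06222 mol
Q = 0.06222 × 96500 / 0.896 = 6701 C
t = 6701 / 9.64 = 695.1 s = 0.193 h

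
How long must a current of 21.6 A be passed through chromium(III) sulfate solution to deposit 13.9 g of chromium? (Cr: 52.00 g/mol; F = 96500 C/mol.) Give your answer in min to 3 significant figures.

n(Cr) = 13.9 / 52.00 = 0.2673 mol
Cr³⁺ + 3e⁻ → Cr, so n(e⁻) = 3 × 0.2673 = 0.8019 mol
Q = 0.8019 × 96500 = 77380 C
t = Q / I = 77380 / 21.6 = 3582 s = 59.7 min

59.7 min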